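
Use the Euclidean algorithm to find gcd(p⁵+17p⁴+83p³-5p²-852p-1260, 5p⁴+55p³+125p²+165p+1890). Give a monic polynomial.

p²+13p+42

Euclidean algorithm in ℚ[p]:
  p⁵+17p⁴+83p³-5p²-852p-1260 = ((1/5)p+6/5)(5p⁴+55p³+125p²+165p+1890) + (-8p³-188p²-1428p-3528)
  5p⁴+55p³+125p²+165p+1890 = (-(5/8)p+125/16)(-8p³-188p²-1428p-3528) + ((2805/4)p²+(36465/4)p+58905/2)
  -8p³-188p²-1428p-3528 = (-(32/2805)p-112/935)((2805/4)p²+(36465/4)p+58905/2) + (0)
Last nonzero remainder: (2805/4)p²+(36465/4)p+58905/2. Dividing through by 2805/4 gives the monic gcd p²+13p+42.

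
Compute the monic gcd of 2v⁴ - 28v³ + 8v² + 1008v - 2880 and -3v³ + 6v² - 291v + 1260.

By polynomial division,
  2v⁴ - 28v³ + 8v² + 1008v - 2880 = (-(2/3)v + 8)(-3v³ + 6v² - 291v + 1260) + (-234v² + 4176v - 12960)
  -3v³ + 6v² - 291v + 1260 = ((1/78)v + 103/507)(-234v² + 4176v - 12960) + (-(164475/169)v + 657900/169)
  -234v² + 4176v - 12960 = ((4394/18275)v - 12168/3655)(-(164475/169)v + 657900/169) + (0)
Last nonzero remainder: -(164475/169)v + 657900/169. Dividing through by -164475/169 gives the monic gcd v - 4.

v - 4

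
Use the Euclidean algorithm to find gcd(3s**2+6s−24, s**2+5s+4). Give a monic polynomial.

s+4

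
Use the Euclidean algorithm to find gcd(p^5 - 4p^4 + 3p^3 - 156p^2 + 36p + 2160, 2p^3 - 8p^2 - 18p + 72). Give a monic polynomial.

p^2 - p - 12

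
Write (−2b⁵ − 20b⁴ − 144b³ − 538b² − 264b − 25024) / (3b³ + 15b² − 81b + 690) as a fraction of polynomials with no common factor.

By polynomial division,
  −2b⁵ − 20b⁴ − 144b³ − 538b² − 264b − 25024 = (−(2/3)b² − (10/3)b − 148/3)(3b³ + 15b² − 81b + 690) + (392b² − 1960b + 9016)
  3b³ + 15b² − 81b + 690 = ((3/392)b + 15/196)(392b² − 1960b + 9016) + (0)
Last nonzero remainder: 392b² − 1960b + 9016. Dividing through by 392 gives the monic gcd b² − 5b + 23.
Cancel b² − 5b + 23 from numerator and denominator to get the reduced form.

(−2b³ − 30b² − 248b − 1088)/(3b + 30)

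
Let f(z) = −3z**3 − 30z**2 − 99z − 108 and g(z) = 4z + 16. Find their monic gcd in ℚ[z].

By polynomial division,
  −3z**3 − 30z**2 − 99z − 108 = (−(3/4)z**2 − (9/2)z − 27/4)(4z + 16) + (0)
Last nonzero remainder: 4z + 16. Dividing through by 4 gives the monic gcd z + 4.

z + 4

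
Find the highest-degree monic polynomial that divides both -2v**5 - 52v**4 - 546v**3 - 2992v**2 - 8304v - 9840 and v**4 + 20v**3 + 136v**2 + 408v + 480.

v**3 + 16v**2 + 72v + 120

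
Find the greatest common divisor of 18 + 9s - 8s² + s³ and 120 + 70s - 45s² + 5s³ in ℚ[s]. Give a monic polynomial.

Euclidean algorithm in ℚ[s]:
  s³ - 8s² + 9s + 18 = (1/5)(5s³ - 45s² + 70s + 120) + (s² - 5s - 6)
  5s³ - 45s² + 70s + 120 = (5s - 20)(s² - 5s - 6) + (0)
The last nonzero remainder s² - 5s - 6 is already monic.

-6 - 5s + s²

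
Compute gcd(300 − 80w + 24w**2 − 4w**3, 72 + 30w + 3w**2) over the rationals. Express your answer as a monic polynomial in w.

Euclidean algorithm in ℚ[w]:
  −4w**3 + 24w**2 − 80w + 300 = (−(4/3)w + 64/3)(3w**2 + 30w + 72) + (−624w − 1236)
  3w**2 + 30w + 72 = (−(1/208)w − 417/10816)(−624w − 1236) + (65835/2704)
  −624w − 1236 = (−(562432/21945)w − 1114048/21945)(65835/2704) + (0)
The last nonzero remainder is the constant 65835/2704, so the polynomials are coprime and gcd = 1.

1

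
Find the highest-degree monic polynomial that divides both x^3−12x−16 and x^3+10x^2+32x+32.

x+2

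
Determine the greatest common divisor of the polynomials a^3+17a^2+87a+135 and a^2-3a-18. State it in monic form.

a+3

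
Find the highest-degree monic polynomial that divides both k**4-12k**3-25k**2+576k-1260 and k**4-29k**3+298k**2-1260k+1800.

Apply the Euclidean algorithm:
  k**4-12k**3-25k**2+576k-1260 = (k**4-29k**3+298k**2-1260k+1800) + (17k**3-323k**2+1836k-3060)
  k**4-29k**3+298k**2-1260k+1800 = ((1/17)k-10/17)(17k**3-323k**2+1836k-3060) + (0)
Last nonzero remainder: 17k**3-323k**2+1836k-3060. Dividing through by 17 gives the monic gcd k**3-19k**2+108k-180.

k**3-19k**2+108k-180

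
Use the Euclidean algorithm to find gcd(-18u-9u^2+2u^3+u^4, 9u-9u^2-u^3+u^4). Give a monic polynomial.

Euclidean algorithm in ℚ[u]:
  u^4+2u^3-9u^2-18u = (u^4-u^3-9u^2+9u) + (3u^3-27u)
  u^4-u^3-9u^2+9u = ((1/3)u-1/3)(3u^3-27u) + (0)
Last nonzero remainder: 3u^3-27u. Dividing through by 3 gives the monic gcd u^3-9u.

-9u+u^3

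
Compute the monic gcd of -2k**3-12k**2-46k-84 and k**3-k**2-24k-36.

Euclidean algorithm in ℚ[k]:
  -2k**3-12k**2-46k-84 = (-2)(k**3-k**2-24k-36) + (-14k**2-94k-156)
  k**3-k**2-24k-36 = (-(1/14)k+27/49)(-14k**2-94k-156) + ((816/49)k+2448/49)
  -14k**2-94k-156 = (-(343/408)k-637/204)((816/49)k+2448/49) + (0)
Last nonzero remainder: (816/49)k+2448/49. Dividing through by 816/49 gives the monic gcd k+3.

k+3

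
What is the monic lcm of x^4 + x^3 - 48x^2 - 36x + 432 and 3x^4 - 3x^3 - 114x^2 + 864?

Euclidean algorithm in ℚ[x]:
  x^4 + x^3 - 48x^2 - 36x + 432 = (1/3)(3x^4 - 3x^3 - 114x^2 + 864) + (2x^3 - 10x^2 - 36x + 144)
  3x^4 - 3x^3 - 114x^2 + 864 = ((3/2)x + 6)(2x^3 - 10x^2 - 36x + 144) + (0)
Last nonzero remainder: 2x^3 - 10x^2 - 36x + 144. Dividing through by 2 gives the monic gcd x^3 - 5x^2 - 18x + 72.
Then lcm(f, g) = f·g / gcd(f, g); expanding and making the result monic gives the answer.

x^5 + 5x^4 - 44x^3 - 228x^2 + 288x + 1728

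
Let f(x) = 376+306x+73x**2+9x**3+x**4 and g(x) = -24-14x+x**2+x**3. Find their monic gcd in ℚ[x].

2+x

Apply the Euclidean algorithm:
  x**4+9x**3+73x**2+306x+376 = (x+8)(x**3+x**2-14x-24) + (79x**2+442x+568)
  x**3+x**2-14x-24 = ((1/79)x-363/6241)(79x**2+442x+568) + ((28200/6241)x+56400/6241)
  79x**2+442x+568 = ((493039/28200)x+443111/7050)((28200/6241)x+56400/6241) + (0)
Last nonzero remainder: (28200/6241)x+56400/6241. Dividing through by 28200/6241 gives the monic gcd x+2.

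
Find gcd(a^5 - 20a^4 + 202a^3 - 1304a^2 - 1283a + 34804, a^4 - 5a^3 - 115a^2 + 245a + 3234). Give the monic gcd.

a^2 - 18a + 77

Apply the Euclidean algorithm:
  a^5 - 20a^4 + 202a^3 - 1304a^2 - 1283a + 34804 = (a - 15)(a^4 - 5a^3 - 115a^2 + 245a + 3234) + (242a^3 - 3274a^2 - 842a + 83314)
  a^4 - 5a^3 - 115a^2 + 245a + 3234 = ((1/242)a + 516/14641)(242a^3 - 3274a^2 - 842a + 83314) + ((56610/14641)a^2 - (1018980/14641)a + 396270/1331)
  242a^3 - 3274a^2 - 842a + 83314 = ((1771561/28305)a + 7920781/28305)((56610/14641)a^2 - (1018980/14641)a + 396270/1331) + (0)
Last nonzero remainder: (56610/14641)a^2 - (1018980/14641)a + 396270/1331. Dividing through by 56610/14641 gives the monic gcd a^2 - 18a + 77.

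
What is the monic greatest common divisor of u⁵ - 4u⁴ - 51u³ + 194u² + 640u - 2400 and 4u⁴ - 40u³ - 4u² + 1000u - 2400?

u³ - 5u² - 26u + 120

Apply the Euclidean algorithm:
  u⁵ - 4u⁴ - 51u³ + 194u² + 640u - 2400 = ((1/4)u + 3/2)(4u⁴ - 40u³ - 4u² + 1000u - 2400) + (10u³ - 50u² - 260u + 1200)
  4u⁴ - 40u³ - 4u² + 1000u - 2400 = ((2/5)u - 2)(10u³ - 50u² - 260u + 1200) + (0)
Last nonzero remainder: 10u³ - 50u² - 260u + 1200. Dividing through by 10 gives the monic gcd u³ - 5u² - 26u + 120.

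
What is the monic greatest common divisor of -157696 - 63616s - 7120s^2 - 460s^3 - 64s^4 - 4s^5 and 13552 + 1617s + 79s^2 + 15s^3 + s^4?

Euclidean algorithm in ℚ[s]:
  -4s^5 - 64s^4 - 460s^3 - 7120s^2 - 63616s - 157696 = (-4s - 4)(s^4 + 15s^3 + 79s^2 + 1617s + 13552) + (-84s^3 - 336s^2 - 2940s - 103488)
  s^4 + 15s^3 + 79s^2 + 1617s + 13552 = (-(1/84)s - 11/84)(-84s^3 - 336s^2 - 2940s - 103488) + (0)
Last nonzero remainder: -84s^3 - 336s^2 - 2940s - 103488. Dividing through by -84 gives the monic gcd s^3 + 4s^2 + 35s + 1232.

1232 + 35s + 4s^2 + s^3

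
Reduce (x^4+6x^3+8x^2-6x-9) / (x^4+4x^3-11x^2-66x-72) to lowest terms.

(x^2-1)/(x^2-2x-8)

Repeated division with remainder:
  x^4+6x^3+8x^2-6x-9 = (x^4+4x^3-11x^2-66x-72) + (2x^3+19x^2+60x+63)
  x^4+4x^3-11x^2-66x-72 = ((1/2)x-11/4)(2x^3+19x^2+60x+63) + ((45/4)x^2+(135/2)x+405/4)
  2x^3+19x^2+60x+63 = ((8/45)x+28/45)((45/4)x^2+(135/2)x+405/4) + (0)
Last nonzero remainder: (45/4)x^2+(135/2)x+405/4. Dividing through by 45/4 gives the monic gcd x^2+6x+9.
Cancel x^2+6x+9 from numerator and denominator to get the reduced form.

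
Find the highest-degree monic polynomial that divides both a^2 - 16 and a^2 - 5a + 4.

a - 4

Euclidean algorithm in ℚ[a]:
  a^2 - 16 = (a^2 - 5a + 4) + (5a - 20)
  a^2 - 5a + 4 = ((1/5)a - 1/5)(5a - 20) + (0)
Last nonzero remainder: 5a - 20. Dividing through by 5 gives the monic gcd a - 4.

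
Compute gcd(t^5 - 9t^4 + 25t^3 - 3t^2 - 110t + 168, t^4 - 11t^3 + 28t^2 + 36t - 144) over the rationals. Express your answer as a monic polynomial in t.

Apply the Euclidean algorithm:
  t^5 - 9t^4 + 25t^3 - 3t^2 - 110t + 168 = (t + 2)(t^4 - 11t^3 + 28t^2 + 36t - 144) + (19t^3 - 95t^2 - 38t + 456)
  t^4 - 11t^3 + 28t^2 + 36t - 144 = ((1/19)t - 6/19)(19t^3 - 95t^2 - 38t + 456) + (0)
Last nonzero remainder: 19t^3 - 95t^2 - 38t + 456. Dividing through by 19 gives the monic gcd t^3 - 5t^2 - 2t + 24.

t^3 - 5t^2 - 2t + 24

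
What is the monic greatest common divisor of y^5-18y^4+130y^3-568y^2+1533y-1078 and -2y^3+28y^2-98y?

Apply the Euclidean algorithm:
  y^5-18y^4+130y^3-568y^2+1533y-1078 = (-(1/2)y^2+2y-25/2)(-2y^3+28y^2-98y) + (-22y^2+308y-1078)
  -2y^3+28y^2-98y = ((1/11)y)(-22y^2+308y-1078) + (0)
Last nonzero remainder: -22y^2+308y-1078. Dividing through by -22 gives the monic gcd y^2-14y+49.

y^2-14y+49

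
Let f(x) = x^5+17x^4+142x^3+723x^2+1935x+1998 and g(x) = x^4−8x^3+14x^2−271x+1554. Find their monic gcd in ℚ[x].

Apply the Euclidean algorithm:
  x^5+17x^4+142x^3+723x^2+1935x+1998 = (x+25)(x^4−8x^3+14x^2−271x+1554) + (328x^3+644x^2+7156x−36852)
  x^4−8x^3+14x^2−271x+1554 = ((1/328)x−817/26896)(328x^3+644x^2+7156x−36852) + ((78975/6724)x^2+(394875/6724)x+2922075/6724)
  328x^3+644x^2+7156x−36852 = ((2205472/78975)x−2232368/26325)((78975/6724)x^2+(394875/6724)x+2922075/6724) + (0)
Last nonzero remainder: (78975/6724)x^2+(394875/6724)x+2922075/6724. Dividing through by 78975/6724 gives the monic gcd x^2+5x+37.

x^2+5x+37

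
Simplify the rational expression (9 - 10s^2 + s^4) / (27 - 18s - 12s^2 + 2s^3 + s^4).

Repeated division with remainder:
  s^4 - 10s^2 + 9 = (s^4 + 2s^3 - 12s^2 - 18s + 27) + (-2s^3 + 2s^2 + 18s - 18)
  s^4 + 2s^3 - 12s^2 - 18s + 27 = (-(1/2)s - 3/2)(-2s^3 + 2s^2 + 18s - 18) + (0)
Last nonzero remainder: -2s^3 + 2s^2 + 18s - 18. Dividing through by -2 gives the monic gcd s^3 - s^2 - 9s + 9.
Cancel s^3 - s^2 - 9s + 9 from numerator and denominator to get the reduced form.

(1 + s)/(3 + s)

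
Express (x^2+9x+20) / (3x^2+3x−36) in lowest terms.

(x+5)/(3x−9)

Euclidean algorithm in ℚ[x]:
  x^2+9x+20 = (1/3)(3x^2+3x−36) + (8x+32)
  3x^2+3x−36 = ((3/8)x−9/8)(8x+32) + (0)
Last nonzero remainder: 8x+32. Dividing through by 8 gives the monic gcd x+4.
Cancel x+4 from numerator and denominator to get the reduced form.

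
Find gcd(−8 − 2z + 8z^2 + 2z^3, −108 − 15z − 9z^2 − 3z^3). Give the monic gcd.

Apply the Euclidean algorithm:
  2z^3 + 8z^2 − 2z − 8 = (−2/3)(−3z^3 − 9z^2 − 15z − 108) + (2z^2 − 12z − 80)
  −3z^3 − 9z^2 − 15z − 108 = (−(3/2)z − 27/2)(2z^2 − 12z − 80) + (−297z − 1188)
  2z^2 − 12z − 80 = (−(2/297)z + 20/297)(−297z − 1188) + (0)
Last nonzero remainder: −297z − 1188. Dividing through by −297 gives the monic gcd z + 4.

4 + z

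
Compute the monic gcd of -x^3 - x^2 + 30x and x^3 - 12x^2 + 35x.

Repeated division with remainder:
  -x^3 - x^2 + 30x = (-1)(x^3 - 12x^2 + 35x) + (-13x^2 + 65x)
  x^3 - 12x^2 + 35x = (-(1/13)x + 7/13)(-13x^2 + 65x) + (0)
Last nonzero remainder: -13x^2 + 65x. Dividing through by -13 gives the monic gcd x^2 - 5x.

x^2 - 5x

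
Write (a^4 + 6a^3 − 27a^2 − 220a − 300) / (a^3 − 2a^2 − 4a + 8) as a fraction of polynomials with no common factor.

Euclidean algorithm in ℚ[a]:
  a^4 + 6a^3 − 27a^2 − 220a − 300 = (a + 8)(a^3 − 2a^2 − 4a + 8) + (−7a^2 − 196a − 364)
  a^3 − 2a^2 − 4a + 8 = (−(1/7)a + 30/7)(−7a^2 − 196a − 364) + (784a + 1568)
  −7a^2 − 196a − 364 = (−(1/112)a − 13/56)(784a + 1568) + (0)
Last nonzero remainder: 784a + 1568. Dividing through by 784 gives the monic gcd a + 2.
Cancel a + 2 from numerator and denominator to get the reduced form.

(a^3 + 4a^2 − 35a − 150)/(a^2 − 4a + 4)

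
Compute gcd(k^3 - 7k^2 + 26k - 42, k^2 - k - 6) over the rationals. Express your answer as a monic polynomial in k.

k - 3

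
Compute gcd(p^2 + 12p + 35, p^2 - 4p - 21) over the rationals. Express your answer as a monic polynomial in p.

1

Euclidean algorithm in ℚ[p]:
  p^2 + 12p + 35 = (p^2 - 4p - 21) + (16p + 56)
  p^2 - 4p - 21 = ((1/16)p - 15/32)(16p + 56) + (21/4)
  16p + 56 = ((64/21)p + 32/3)(21/4) + (0)
The last nonzero remainder is the constant 21/4, so the polynomials are coprime and gcd = 1.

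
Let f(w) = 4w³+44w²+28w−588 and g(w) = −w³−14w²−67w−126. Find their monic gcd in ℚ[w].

w+7

Euclidean algorithm in ℚ[w]:
  4w³+44w²+28w−588 = (−4)(−w³−14w²−67w−126) + (−12w²−240w−1092)
  −w³−14w²−67w−126 = ((1/12)w−1/2)(−12w²−240w−1092) + (−96w−672)
  −12w²−240w−1092 = ((1/8)w+13/8)(−96w−672) + (0)
Last nonzero remainder: −96w−672. Dividing through by −96 gives the monic gcd w+7.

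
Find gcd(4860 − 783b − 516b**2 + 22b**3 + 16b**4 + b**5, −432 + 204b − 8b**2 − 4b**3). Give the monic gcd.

Repeated division with remainder:
  b**5 + 16b**4 + 22b**3 − 516b**2 − 783b + 4860 = (−(1/4)b**2 − (7/2)b − 45/4)(−4b**3 − 8b**2 + 204b − 432) + (0)
Last nonzero remainder: −4b**3 − 8b**2 + 204b − 432. Dividing through by −4 gives the monic gcd b**3 + 2b**2 − 51b + 108.

108 − 51b + 2b**2 + b**3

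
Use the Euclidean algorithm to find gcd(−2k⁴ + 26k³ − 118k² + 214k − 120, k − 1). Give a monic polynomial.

k − 1

Apply the Euclidean algorithm:
  −2k⁴ + 26k³ − 118k² + 214k − 120 = (−2k³ + 24k² − 94k + 120)(k − 1) + (0)
The last nonzero remainder k − 1 is already monic.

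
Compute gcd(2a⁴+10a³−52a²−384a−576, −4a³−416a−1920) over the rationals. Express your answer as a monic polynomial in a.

a+4

By polynomial division,
  2a⁴+10a³−52a²−384a−576 = (−(1/2)a−5/2)(−4a³−416a−1920) + (−260a²−2384a−5376)
  −4a³−416a−1920 = ((1/65)a−596/4225)(−260a²−2384a−5376) + (−(2829024/4225)a−11316096/4225)
  −260a²−2384a−5376 = ((274625/707256)a+59150/29469)(−(2829024/4225)a−11316096/4225) + (0)
Last nonzero remainder: −(2829024/4225)a−11316096/4225. Dividing through by −2829024/4225 gives the monic gcd a+4.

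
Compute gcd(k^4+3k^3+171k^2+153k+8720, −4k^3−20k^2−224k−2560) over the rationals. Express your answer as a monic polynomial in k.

k^2−3k+80

Euclidean algorithm in ℚ[k]:
  k^4+3k^3+171k^2+153k+8720 = (−(1/4)k+1/2)(−4k^3−20k^2−224k−2560) + (125k^2−375k+10000)
  −4k^3−20k^2−224k−2560 = (−(4/125)k−32/125)(125k^2−375k+10000) + (0)
Last nonzero remainder: 125k^2−375k+10000. Dividing through by 125 gives the monic gcd k^2−3k+80.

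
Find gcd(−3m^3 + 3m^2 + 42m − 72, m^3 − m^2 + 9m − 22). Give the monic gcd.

m − 2

Euclidean algorithm in ℚ[m]:
  −3m^3 + 3m^2 + 42m − 72 = (−3)(m^3 − m^2 + 9m − 22) + (69m − 138)
  m^3 − m^2 + 9m − 22 = ((1/69)m^2 + (1/69)m + 11/69)(69m − 138) + (0)
Last nonzero remainder: 69m − 138. Dividing through by 69 gives the monic gcd m − 2.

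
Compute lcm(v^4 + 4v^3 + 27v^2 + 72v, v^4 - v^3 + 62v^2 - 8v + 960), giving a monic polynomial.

v^6 + 2v^5 + 59v^4 + 178v^3 + 936v^2 + 2880v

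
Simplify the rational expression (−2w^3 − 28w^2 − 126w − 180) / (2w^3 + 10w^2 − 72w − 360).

(−w − 3)/(w − 6)

By polynomial division,
  −2w^3 − 28w^2 − 126w − 180 = (−1)(2w^3 + 10w^2 − 72w − 360) + (−18w^2 − 198w − 540)
  2w^3 + 10w^2 − 72w − 360 = (−(1/9)w + 2/3)(−18w^2 − 198w − 540) + (0)
Last nonzero remainder: −18w^2 − 198w − 540. Dividing through by −18 gives the monic gcd w^2 + 11w + 30.
Cancel w^2 + 11w + 30 from numerator and denominator to get the reduced form.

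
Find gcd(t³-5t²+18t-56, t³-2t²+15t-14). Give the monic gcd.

Euclidean algorithm in ℚ[t]:
  t³-5t²+18t-56 = (t³-2t²+15t-14) + (-3t²+3t-42)
  t³-2t²+15t-14 = (-(1/3)t+1/3)(-3t²+3t-42) + (0)
Last nonzero remainder: -3t²+3t-42. Dividing through by -3 gives the monic gcd t²-t+14.

t²-t+14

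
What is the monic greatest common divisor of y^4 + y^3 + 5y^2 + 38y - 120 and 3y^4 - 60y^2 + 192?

By polynomial division,
  y^4 + y^3 + 5y^2 + 38y - 120 = (1/3)(3y^4 - 60y^2 + 192) + (y^3 + 25y^2 + 38y - 184)
  3y^4 - 60y^2 + 192 = (3y - 75)(y^3 + 25y^2 + 38y - 184) + (1701y^2 + 3402y - 13608)
  y^3 + 25y^2 + 38y - 184 = ((1/1701)y + 23/1701)(1701y^2 + 3402y - 13608) + (0)
Last nonzero remainder: 1701y^2 + 3402y - 13608. Dividing through by 1701 gives the monic gcd y^2 + 2y - 8.

y^2 + 2y - 8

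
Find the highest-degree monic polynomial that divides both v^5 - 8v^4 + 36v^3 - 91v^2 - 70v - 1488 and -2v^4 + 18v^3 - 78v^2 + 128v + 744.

v^3 - 11v^2 + 61v - 186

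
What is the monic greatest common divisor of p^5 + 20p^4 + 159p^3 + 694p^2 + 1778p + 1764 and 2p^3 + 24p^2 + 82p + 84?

Euclidean algorithm in ℚ[p]:
  p^5 + 20p^4 + 159p^3 + 694p^2 + 1778p + 1764 = ((1/2)p^2 + 4p + 11)(2p^3 + 24p^2 + 82p + 84) + (60p^2 + 540p + 840)
  2p^3 + 24p^2 + 82p + 84 = ((1/30)p + 1/10)(60p^2 + 540p + 840) + (0)
Last nonzero remainder: 60p^2 + 540p + 840. Dividing through by 60 gives the monic gcd p^2 + 9p + 14.

p^2 + 9p + 14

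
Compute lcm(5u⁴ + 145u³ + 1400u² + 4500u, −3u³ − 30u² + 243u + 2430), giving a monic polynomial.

u⁵ + 20u⁴ + 19u³ − 1620u² − 8100u

Euclidean algorithm in ℚ[u]:
  5u⁴ + 145u³ + 1400u² + 4500u = (−(5/3)u − 95/3)(−3u³ − 30u² + 243u + 2430) + (855u² + 16245u + 76950)
  −3u³ − 30u² + 243u + 2430 = (−(1/285)u + 3/95)(855u² + 16245u + 76950) + (0)
Last nonzero remainder: 855u² + 16245u + 76950. Dividing through by 855 gives the monic gcd u² + 19u + 90.
Then lcm(f, g) = f·g / gcd(f, g); expanding and making the result monic gives the answer.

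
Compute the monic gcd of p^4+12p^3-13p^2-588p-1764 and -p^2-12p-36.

p^2+12p+36

Repeated division with remainder:
  p^4+12p^3-13p^2-588p-1764 = (-p^2+49)(-p^2-12p-36) + (0)
Last nonzero remainder: -p^2-12p-36. Dividing through by -1 gives the monic gcd p^2+12p+36.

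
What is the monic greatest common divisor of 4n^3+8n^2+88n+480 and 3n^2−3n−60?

n+4

By polynomial division,
  4n^3+8n^2+88n+480 = ((4/3)n+4)(3n^2−3n−60) + (180n+720)
  3n^2−3n−60 = ((1/60)n−1/12)(180n+720) + (0)
Last nonzero remainder: 180n+720. Dividing through by 180 gives the monic gcd n+4.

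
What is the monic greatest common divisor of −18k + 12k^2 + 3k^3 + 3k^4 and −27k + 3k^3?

k

Apply the Euclidean algorithm:
  3k^4 + 3k^3 + 12k^2 − 18k = (k + 1)(3k^3 − 27k) + (39k^2 + 9k)
  3k^3 − 27k = ((1/13)k − 3/169)(39k^2 + 9k) + (−(4536/169)k)
  39k^2 + 9k = (−(2197/1512)k − 169/504)(−(4536/169)k) + (0)
Last nonzero remainder: −(4536/169)k. Dividing through by −4536/169 gives the monic gcd k.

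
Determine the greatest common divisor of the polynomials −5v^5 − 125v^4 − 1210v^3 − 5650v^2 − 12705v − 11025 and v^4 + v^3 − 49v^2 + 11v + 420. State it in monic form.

v^2 + 10v + 21

Repeated division with remainder:
  −5v^5 − 125v^4 − 1210v^3 − 5650v^2 − 12705v − 11025 = (−5v − 120)(v^4 + v^3 − 49v^2 + 11v + 420) + (−1335v^3 − 11475v^2 − 9285v + 39375)
  v^4 + v^3 − 49v^2 + 11v + 420 = (−(1/1335)v + 676/118815)(−1335v^3 − 11475v^2 − 9285v + 39375) + ((73920/7921)v^2 + (739200/7921)v + 1552320/7921)
  −1335v^3 − 11475v^2 − 9285v + 39375 = (−(704969/4928)v + 990125/4928)((73920/7921)v^2 + (739200/7921)v + 1552320/7921) + (0)
Last nonzero remainder: (73920/7921)v^2 + (739200/7921)v + 1552320/7921. Dividing through by 73920/7921 gives the monic gcd v^2 + 10v + 21.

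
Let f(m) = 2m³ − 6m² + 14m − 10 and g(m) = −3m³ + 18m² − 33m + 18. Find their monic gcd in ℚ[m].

Apply the Euclidean algorithm:
  2m³ − 6m² + 14m − 10 = (−2/3)(−3m³ + 18m² − 33m + 18) + (6m² − 8m + 2)
  −3m³ + 18m² − 33m + 18 = (−(1/2)m + 7/3)(6m² − 8m + 2) + (−(40/3)m + 40/3)
  6m² − 8m + 2 = (−(9/20)m + 3/20)(−(40/3)m + 40/3) + (0)
Last nonzero remainder: −(40/3)m + 40/3. Dividing through by −40/3 gives the monic gcd m − 1.

m − 1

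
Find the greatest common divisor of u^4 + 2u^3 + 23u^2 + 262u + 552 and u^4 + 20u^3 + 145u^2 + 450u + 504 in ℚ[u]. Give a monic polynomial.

By polynomial division,
  u^4 + 2u^3 + 23u^2 + 262u + 552 = (u^4 + 20u^3 + 145u^2 + 450u + 504) + (-18u^3 - 122u^2 - 188u + 48)
  u^4 + 20u^3 + 145u^2 + 450u + 504 = (-(1/18)u - 119/162)(-18u^3 - 122u^2 - 188u + 48) + ((3640/81)u^2 + (25480/81)u + 14560/27)
  -18u^3 - 122u^2 - 188u + 48 = (-(729/1820)u + 81/910)((3640/81)u^2 + (25480/81)u + 14560/27) + (0)
Last nonzero remainder: (3640/81)u^2 + (25480/81)u + 14560/27. Dividing through by 3640/81 gives the monic gcd u^2 + 7u + 12.

u^2 + 7u + 12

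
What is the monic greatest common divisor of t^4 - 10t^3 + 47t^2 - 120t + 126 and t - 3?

By polynomial division,
  t^4 - 10t^3 + 47t^2 - 120t + 126 = (t^3 - 7t^2 + 26t - 42)(t - 3) + (0)
The last nonzero remainder t - 3 is already monic.

t - 3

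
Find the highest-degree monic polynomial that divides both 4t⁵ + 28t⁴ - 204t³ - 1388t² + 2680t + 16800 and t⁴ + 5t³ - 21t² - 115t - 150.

Euclidean algorithm in ℚ[t]:
  4t⁵ + 28t⁴ - 204t³ - 1388t² + 2680t + 16800 = (4t + 8)(t⁴ + 5t³ - 21t² - 115t - 150) + (-160t³ - 760t² + 4200t + 18000)
  t⁴ + 5t³ - 21t² - 115t - 150 = (-(1/160)t - 1/640)(-160t³ - 760t² + 4200t + 18000) + ((65/16)t² + (65/16)t - 975/8)
  -160t³ - 760t² + 4200t + 18000 = (-(512/13)t - 1920/13)((65/16)t² + (65/16)t - 975/8) + (0)
Last nonzero remainder: (65/16)t² + (65/16)t - 975/8. Dividing through by 65/16 gives the monic gcd t² + t - 30.

t² + t - 30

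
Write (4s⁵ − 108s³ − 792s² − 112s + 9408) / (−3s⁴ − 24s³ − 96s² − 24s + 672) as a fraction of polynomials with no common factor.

(−4s² + 40s − 84)/(3s − 6)

Euclidean algorithm in ℚ[s]:
  4s⁵ − 108s³ − 792s² − 112s + 9408 = (−(4/3)s + 32/3)(−3s⁴ − 24s³ − 96s² − 24s + 672) + (20s³ + 200s² + 1040s + 2240)
  −3s⁴ − 24s³ − 96s² − 24s + 672 = (−(3/20)s + 3/10)(20s³ + 200s² + 1040s + 2240) + (0)
Last nonzero remainder: 20s³ + 200s² + 1040s + 2240. Dividing through by 20 gives the monic gcd s³ + 10s² + 52s + 112.
Cancel s³ + 10s² + 52s + 112 from numerator and denominator to get the reduced form.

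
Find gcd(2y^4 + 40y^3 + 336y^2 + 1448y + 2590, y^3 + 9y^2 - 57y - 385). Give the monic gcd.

y + 5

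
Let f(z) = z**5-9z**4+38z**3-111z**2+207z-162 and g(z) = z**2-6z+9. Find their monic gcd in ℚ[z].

z**2-6z+9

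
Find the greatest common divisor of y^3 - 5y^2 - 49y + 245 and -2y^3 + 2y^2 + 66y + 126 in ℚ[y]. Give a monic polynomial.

Repeated division with remainder:
  y^3 - 5y^2 - 49y + 245 = (-1/2)(-2y^3 + 2y^2 + 66y + 126) + (-4y^2 - 16y + 308)
  -2y^3 + 2y^2 + 66y + 126 = ((1/2)y - 5/2)(-4y^2 - 16y + 308) + (-128y + 896)
  -4y^2 - 16y + 308 = ((1/32)y + 11/32)(-128y + 896) + (0)
Last nonzero remainder: -128y + 896. Dividing through by -128 gives the monic gcd y - 7.

y - 7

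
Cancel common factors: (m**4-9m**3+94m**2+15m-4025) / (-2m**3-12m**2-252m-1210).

(-m**3+14m**2-164m+805)/(2m**2+2m+242)

Repeated division with remainder:
  m**4-9m**3+94m**2+15m-4025 = (-(1/2)m+15/2)(-2m**3-12m**2-252m-1210) + (58m**2+1300m+5050)
  -2m**3-12m**2-252m-1210 = (-(1/29)m+476/841)(58m**2+1300m+5050) + (-(684282/841)m-3421410/841)
  58m**2+1300m+5050 = (-(24389/342141)m-424705/342141)(-(684282/841)m-3421410/841) + (0)
Last nonzero remainder: -(684282/841)m-3421410/841. Dividing through by -684282/841 gives the monic gcd m+5.
Cancel m+5 from numerator and denominator to get the reduced form.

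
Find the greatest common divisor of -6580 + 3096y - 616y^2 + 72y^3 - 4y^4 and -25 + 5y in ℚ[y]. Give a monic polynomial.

-5 + y

Euclidean algorithm in ℚ[y]:
  -4y^4 + 72y^3 - 616y^2 + 3096y - 6580 = (-(4/5)y^3 + (52/5)y^2 - (356/5)y + 1316/5)(5y - 25) + (0)
Last nonzero remainder: 5y - 25. Dividing through by 5 gives the monic gcd y - 5.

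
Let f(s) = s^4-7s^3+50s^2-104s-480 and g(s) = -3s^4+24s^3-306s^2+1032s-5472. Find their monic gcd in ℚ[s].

Repeated division with remainder:
  s^4-7s^3+50s^2-104s-480 = (-1/3)(-3s^4+24s^3-306s^2+1032s-5472) + (s^3-52s^2+240s-2304)
  -3s^4+24s^3-306s^2+1032s-5472 = (-3s-132)(s^3-52s^2+240s-2304) + (-6450s^2+25800s-309600)
  s^3-52s^2+240s-2304 = (-(1/6450)s+8/1075)(-6450s^2+25800s-309600) + (0)
Last nonzero remainder: -6450s^2+25800s-309600. Dividing through by -6450 gives the monic gcd s^2-4s+48.

s^2-4s+48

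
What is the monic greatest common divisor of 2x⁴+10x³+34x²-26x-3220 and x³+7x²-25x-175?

Apply the Euclidean algorithm:
  2x⁴+10x³+34x²-26x-3220 = (2x-4)(x³+7x²-25x-175) + (112x²+224x-3920)
  x³+7x²-25x-175 = ((1/112)x+5/112)(112x²+224x-3920) + (0)
Last nonzero remainder: 112x²+224x-3920. Dividing through by 112 gives the monic gcd x²+2x-35.

x²+2x-35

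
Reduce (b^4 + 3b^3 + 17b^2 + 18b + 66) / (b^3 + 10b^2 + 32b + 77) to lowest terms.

Euclidean algorithm in ℚ[b]:
  b^4 + 3b^3 + 17b^2 + 18b + 66 = (b − 7)(b^3 + 10b^2 + 32b + 77) + (55b^2 + 165b + 605)
  b^3 + 10b^2 + 32b + 77 = ((1/55)b + 7/55)(55b^2 + 165b + 605) + (0)
Last nonzero remainder: 55b^2 + 165b + 605. Dividing through by 55 gives the monic gcd b^2 + 3b + 11.
Cancel b^2 + 3b + 11 from numerator and denominator to get the reduced form.

(b^2 + 6)/(b + 7)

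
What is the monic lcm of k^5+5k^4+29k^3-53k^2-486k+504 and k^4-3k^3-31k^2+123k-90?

k^7+6k^6+4k^5-174k^4-1409k^3+1608k^2+15084k-15120

Euclidean algorithm in ℚ[k]:
  k^5+5k^4+29k^3-53k^2-486k+504 = (k+8)(k^4-3k^3-31k^2+123k-90) + (84k^3+72k^2-1380k+1224)
  k^4-3k^3-31k^2+123k-90 = ((1/84)k-9/196)(84k^3+72k^2-1380k+1224) + (-(552/49)k^2+(2208/49)k-1656/49)
  84k^3+72k^2-1380k+1224 = (-(343/46)k-833/23)(-(552/49)k^2+(2208/49)k-1656/49) + (0)
Last nonzero remainder: -(552/49)k^2+(2208/49)k-1656/49. Dividing through by -552/49 gives the monic gcd k^2-4k+3.
Then lcm(f, g) = f·g / gcd(f, g); expanding and making the result monic gives the answer.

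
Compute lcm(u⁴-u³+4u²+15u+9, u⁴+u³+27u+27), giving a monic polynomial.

By polynomial division,
  u⁴-u³+4u²+15u+9 = (u⁴+u³+27u+27) + (-2u³+4u²-12u-18)
  u⁴+u³+27u+27 = (-(1/2)u-3/2)(-2u³+4u²-12u-18) + (0)
Last nonzero remainder: -2u³+4u²-12u-18. Dividing through by -2 gives the monic gcd u³-2u²+6u+9.
Then lcm(f, g) = f·g / gcd(f, g); expanding and making the result monic gives the answer.

u⁵+2u⁴+u³+27u²+54u+27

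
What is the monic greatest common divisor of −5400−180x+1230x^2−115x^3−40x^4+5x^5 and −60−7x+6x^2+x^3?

By polynomial division,
  5x^5−40x^4−115x^3+1230x^2−180x−5400 = (5x^2−70x+340)(x^3+6x^2−7x−60) + (−1000x^2−2000x+15000)
  x^3+6x^2−7x−60 = (−(1/1000)x−1/250)(−1000x^2−2000x+15000) + (0)
Last nonzero remainder: −1000x^2−2000x+15000. Dividing through by −1000 gives the monic gcd x^2+2x−15.

−15+2x+x^2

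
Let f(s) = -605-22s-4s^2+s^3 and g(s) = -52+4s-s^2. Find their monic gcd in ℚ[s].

Apply the Euclidean algorithm:
  s^3-4s^2-22s-605 = (-s)(-s^2+4s-52) + (-74s-605)
  -s^2+4s-52 = ((1/74)s-901/5476)(-74s-605) + (-829857/5476)
  -74s-605 = ((405224/829857)s+3312980/829857)(-829857/5476) + (0)
The last nonzero remainder is the constant -829857/5476, so the polynomials are coprime and gcd = 1.

1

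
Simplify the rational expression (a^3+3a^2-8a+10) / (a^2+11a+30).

(a^2-2a+2)/(a+6)

Repeated division with remainder:
  a^3+3a^2-8a+10 = (a-8)(a^2+11a+30) + (50a+250)
  a^2+11a+30 = ((1/50)a+3/25)(50a+250) + (0)
Last nonzero remainder: 50a+250. Dividing through by 50 gives the monic gcd a+5.
Cancel a+5 from numerator and denominator to get the reduced form.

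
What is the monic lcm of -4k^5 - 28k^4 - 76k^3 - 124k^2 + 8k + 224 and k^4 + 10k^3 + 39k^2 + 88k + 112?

k^6 + 11k^5 + 47k^4 + 107k^3 + 122k^2 - 64k - 224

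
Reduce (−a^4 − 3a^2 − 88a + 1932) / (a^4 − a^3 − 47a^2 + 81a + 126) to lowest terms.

Apply the Euclidean algorithm:
  −a^4 − 3a^2 − 88a + 1932 = (−1)(a^4 − a^3 − 47a^2 + 81a + 126) + (−a^3 − 50a^2 − 7a + 2058)
  a^4 − a^3 − 47a^2 + 81a + 126 = (−a + 51)(−a^3 − 50a^2 − 7a + 2058) + (2496a^2 + 2496a − 104832)
  −a^3 − 50a^2 − 7a + 2058 = (−(1/2496)a − 49/2496)(2496a^2 + 2496a − 104832) + (0)
Last nonzero remainder: 2496a^2 + 2496a − 104832. Dividing through by 2496 gives the monic gcd a^2 + a − 42.
Cancel a^2 + a − 42 from numerator and denominator to get the reduced form.

(−a^2 + a − 46)/(a^2 − 2a − 3)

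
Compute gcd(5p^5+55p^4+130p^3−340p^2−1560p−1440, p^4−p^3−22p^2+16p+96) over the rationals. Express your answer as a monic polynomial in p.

p^3+3p^2−10p−24

Repeated division with remainder:
  5p^5+55p^4+130p^3−340p^2−1560p−1440 = (5p+60)(p^4−p^3−22p^2+16p+96) + (300p^3+900p^2−3000p−7200)
  p^4−p^3−22p^2+16p+96 = ((1/300)p−1/75)(300p^3+900p^2−3000p−7200) + (0)
Last nonzero remainder: 300p^3+900p^2−3000p−7200. Dividing through by 300 gives the monic gcd p^3+3p^2−10p−24.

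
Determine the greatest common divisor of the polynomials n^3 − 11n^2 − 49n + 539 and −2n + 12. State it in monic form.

By polynomial division,
  n^3 − 11n^2 − 49n + 539 = (−(1/2)n^2 + (5/2)n + 79/2)(−2n + 12) + (65)
  −2n + 12 = (−(2/65)n + 12/65)(65) + (0)
The last nonzero remainder is the constant 65, so the polynomials are coprime and gcd = 1.

1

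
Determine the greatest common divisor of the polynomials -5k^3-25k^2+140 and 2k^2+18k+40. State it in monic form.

1

Euclidean algorithm in ℚ[k]:
  -5k^3-25k^2+140 = (-(5/2)k+10)(2k^2+18k+40) + (-80k-260)
  2k^2+18k+40 = (-(1/40)k-23/160)(-80k-260) + (21/8)
  -80k-260 = (-(640/21)k-2080/21)(21/8) + (0)
The last nonzero remainder is the constant 21/8, so the polynomials are coprime and gcd = 1.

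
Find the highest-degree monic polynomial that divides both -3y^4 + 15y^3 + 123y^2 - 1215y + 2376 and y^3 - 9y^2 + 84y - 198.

y - 3

Apply the Euclidean algorithm:
  -3y^4 + 15y^3 + 123y^2 - 1215y + 2376 = (-3y - 12)(y^3 - 9y^2 + 84y - 198) + (267y^2 - 801y)
  y^3 - 9y^2 + 84y - 198 = ((1/267)y - 2/89)(267y^2 - 801y) + (66y - 198)
  267y^2 - 801y = ((89/22)y)(66y - 198) + (0)
Last nonzero remainder: 66y - 198. Dividing through by 66 gives the monic gcd y - 3.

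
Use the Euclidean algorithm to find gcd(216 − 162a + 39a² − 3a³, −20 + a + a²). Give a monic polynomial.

Apply the Euclidean algorithm:
  −3a³ + 39a² − 162a + 216 = (−3a + 42)(a² + a − 20) + (−264a + 1056)
  a² + a − 20 = (−(1/264)a − 5/264)(−264a + 1056) + (0)
Last nonzero remainder: −264a + 1056. Dividing through by −264 gives the monic gcd a − 4.

−4 + a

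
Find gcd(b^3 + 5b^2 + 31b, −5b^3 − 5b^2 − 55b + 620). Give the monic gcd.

Euclidean algorithm in ℚ[b]:
  b^3 + 5b^2 + 31b = (−1/5)(−5b^3 − 5b^2 − 55b + 620) + (4b^2 + 20b + 124)
  −5b^3 − 5b^2 − 55b + 620 = (−(5/4)b + 5)(4b^2 + 20b + 124) + (0)
Last nonzero remainder: 4b^2 + 20b + 124. Dividing through by 4 gives the monic gcd b^2 + 5b + 31.

b^2 + 5b + 31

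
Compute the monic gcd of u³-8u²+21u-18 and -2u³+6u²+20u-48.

u-2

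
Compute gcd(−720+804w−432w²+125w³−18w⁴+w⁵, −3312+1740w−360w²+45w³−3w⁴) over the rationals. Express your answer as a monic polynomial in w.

By polynomial division,
  w⁵−18w⁴+125w³−432w²+804w−720 = (−(1/3)w+1)(−3w⁴+45w³−360w²+1740w−3312) + (−40w³+508w²−2040w+2592)
  −3w⁴+45w³−360w²+1740w−3312 = ((3/40)w−69/400)(−40w³+508w²−2040w+2592) + (−(11937/100)w²+(11937/10)w−71622/25)
  −40w³+508w²−2040w+2592 = ((4000/11937)w−3600/3979)(−(11937/100)w²+(11937/10)w−71622/25) + (0)
Last nonzero remainder: −(11937/100)w²+(11937/10)w−71622/25. Dividing through by −11937/100 gives the monic gcd w²−10w+24.

24−10w+w²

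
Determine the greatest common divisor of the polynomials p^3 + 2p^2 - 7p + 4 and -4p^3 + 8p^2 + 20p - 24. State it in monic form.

Repeated division with remainder:
  p^3 + 2p^2 - 7p + 4 = (-1/4)(-4p^3 + 8p^2 + 20p - 24) + (4p^2 - 2p - 2)
  -4p^3 + 8p^2 + 20p - 24 = (-p + 3/2)(4p^2 - 2p - 2) + (21p - 21)
  4p^2 - 2p - 2 = ((4/21)p + 2/21)(21p - 21) + (0)
Last nonzero remainder: 21p - 21. Dividing through by 21 gives the monic gcd p - 1.

p - 1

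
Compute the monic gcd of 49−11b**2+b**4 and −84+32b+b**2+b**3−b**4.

Repeated division with remainder:
  b**4−11b**2+49 = (−1)(−b**4+b**3+b**2+32b−84) + (b**3−10b**2+32b−35)
  −b**4+b**3+b**2+32b−84 = (−b−9)(b**3−10b**2+32b−35) + (−57b**2+285b−399)
  b**3−10b**2+32b−35 = (−(1/57)b+5/57)(−57b**2+285b−399) + (0)
Last nonzero remainder: −57b**2+285b−399. Dividing through by −57 gives the monic gcd b**2−5b+7.

7−5b+b**2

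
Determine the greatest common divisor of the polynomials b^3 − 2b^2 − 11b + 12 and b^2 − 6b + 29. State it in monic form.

Euclidean algorithm in ℚ[b]:
  b^3 − 2b^2 − 11b + 12 = (b + 4)(b^2 − 6b + 29) + (−16b − 104)
  b^2 − 6b + 29 = (−(1/16)b + 25/32)(−16b − 104) + (441/4)
  −16b − 104 = (−(64/441)b − 416/441)(441/4) + (0)
The last nonzero remainder is the constant 441/4, so the polynomials are coprime and gcd = 1.

1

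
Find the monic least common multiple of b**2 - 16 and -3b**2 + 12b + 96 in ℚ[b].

b**3 - 8b**2 - 16b + 128

Repeated division with remainder:
  b**2 - 16 = (-1/3)(-3b**2 + 12b + 96) + (4b + 16)
  -3b**2 + 12b + 96 = (-(3/4)b + 6)(4b + 16) + (0)
Last nonzero remainder: 4b + 16. Dividing through by 4 gives the monic gcd b + 4.
Then lcm(f, g) = f·g / gcd(f, g); expanding and making the result monic gives the answer.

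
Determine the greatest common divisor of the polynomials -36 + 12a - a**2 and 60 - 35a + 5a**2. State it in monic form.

By polynomial division,
  -a**2 + 12a - 36 = (-1/5)(5a**2 - 35a + 60) + (5a - 24)
  5a**2 - 35a + 60 = (a - 11/5)(5a - 24) + (36/5)
  5a - 24 = ((25/36)a - 10/3)(36/5) + (0)
The last nonzero remainder is the constant 36/5, so the polynomials are coprime and gcd = 1.

1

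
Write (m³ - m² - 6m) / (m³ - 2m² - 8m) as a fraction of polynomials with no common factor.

Apply the Euclidean algorithm:
  m³ - m² - 6m = (m³ - 2m² - 8m) + (m² + 2m)
  m³ - 2m² - 8m = (m - 4)(m² + 2m) + (0)
The last nonzero remainder m² + 2m is already monic.
Cancel m² + 2m from numerator and denominator to get the reduced form.

(m - 3)/(m - 4)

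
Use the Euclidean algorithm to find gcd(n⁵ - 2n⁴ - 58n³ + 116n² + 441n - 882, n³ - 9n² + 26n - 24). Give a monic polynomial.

Apply the Euclidean algorithm:
  n⁵ - 2n⁴ - 58n³ + 116n² + 441n - 882 = (n² + 7n - 21)(n³ - 9n² + 26n - 24) + (-231n² + 1155n - 1386)
  n³ - 9n² + 26n - 24 = (-(1/231)n + 4/231)(-231n² + 1155n - 1386) + (0)
Last nonzero remainder: -231n² + 1155n - 1386. Dividing through by -231 gives the monic gcd n² - 5n + 6.

n² - 5n + 6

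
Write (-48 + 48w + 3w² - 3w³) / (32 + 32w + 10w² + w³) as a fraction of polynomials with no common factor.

Apply the Euclidean algorithm:
  -3w³ + 3w² + 48w - 48 = (-3)(w³ + 10w² + 32w + 32) + (33w² + 144w + 48)
  w³ + 10w² + 32w + 32 = ((1/33)w + 62/363)(33w² + 144w + 48) + ((720/121)w + 2880/121)
  33w² + 144w + 48 = ((1331/240)w + 121/60)((720/121)w + 2880/121) + (0)
Last nonzero remainder: (720/121)w + 2880/121. Dividing through by 720/121 gives the monic gcd w + 4.
Cancel w + 4 from numerator and denominator to get the reduced form.

(-12 + 15w - 3w²)/(8 + 6w + w²)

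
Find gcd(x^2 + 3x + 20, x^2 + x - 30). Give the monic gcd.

1

By polynomial division,
  x^2 + 3x + 20 = (x^2 + x - 30) + (2x + 50)
  x^2 + x - 30 = ((1/2)x - 12)(2x + 50) + (570)
  2x + 50 = ((1/285)x + 5/57)(570) + (0)
The last nonzero remainder is the constant 570, so the polynomials are coprime and gcd = 1.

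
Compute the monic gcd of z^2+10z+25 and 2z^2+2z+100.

1

By polynomial division,
  z^2+10z+25 = (1/2)(2z^2+2z+100) + (9z-25)
  2z^2+2z+100 = ((2/9)z+68/81)(9z-25) + (9800/81)
  9z-25 = ((729/9800)z-81/392)(9800/81) + (0)
The last nonzero remainder is the constant 9800/81, so the polynomials are coprime and gcd = 1.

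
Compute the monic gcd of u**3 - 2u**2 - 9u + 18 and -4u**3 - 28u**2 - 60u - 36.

By polynomial division,
  u**3 - 2u**2 - 9u + 18 = (-1/4)(-4u**3 - 28u**2 - 60u - 36) + (-9u**2 - 24u + 9)
  -4u**3 - 28u**2 - 60u - 36 = ((4/9)u + 52/27)(-9u**2 - 24u + 9) + (-(160/9)u - 160/3)
  -9u**2 - 24u + 9 = ((81/160)u - 27/160)(-(160/9)u - 160/3) + (0)
Last nonzero remainder: -(160/9)u - 160/3. Dividing through by -160/9 gives the monic gcd u + 3.

u + 3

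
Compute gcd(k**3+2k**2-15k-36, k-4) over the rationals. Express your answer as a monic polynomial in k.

k-4

Apply the Euclidean algorithm:
  k**3+2k**2-15k-36 = (k**2+6k+9)(k-4) + (0)
The last nonzero remainder k-4 is already monic.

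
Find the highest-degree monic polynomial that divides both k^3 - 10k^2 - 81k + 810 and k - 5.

Apply the Euclidean algorithm:
  k^3 - 10k^2 - 81k + 810 = (k^2 - 5k - 106)(k - 5) + (280)
  k - 5 = ((1/280)k - 1/56)(280) + (0)
The last nonzero remainder is the constant 280, so the polynomials are coprime and gcd = 1.

1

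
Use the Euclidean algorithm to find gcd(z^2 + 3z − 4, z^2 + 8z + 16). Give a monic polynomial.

By polynomial division,
  z^2 + 3z − 4 = (z^2 + 8z + 16) + (−5z − 20)
  z^2 + 8z + 16 = (−(1/5)z − 4/5)(−5z − 20) + (0)
Last nonzero remainder: −5z − 20. Dividing through by −5 gives the monic gcd z + 4.

z + 4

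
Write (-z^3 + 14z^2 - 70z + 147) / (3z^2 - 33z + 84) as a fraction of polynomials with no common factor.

(-z^2 + 7z - 21)/(3z - 12)

Repeated division with remainder:
  -z^3 + 14z^2 - 70z + 147 = (-(1/3)z + 1)(3z^2 - 33z + 84) + (-9z + 63)
  3z^2 - 33z + 84 = (-(1/3)z + 4/3)(-9z + 63) + (0)
Last nonzero remainder: -9z + 63. Dividing through by -9 gives the monic gcd z - 7.
Cancel z - 7 from numerator and denominator to get the reduced form.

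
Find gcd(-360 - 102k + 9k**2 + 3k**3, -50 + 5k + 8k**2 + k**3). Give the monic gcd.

5 + k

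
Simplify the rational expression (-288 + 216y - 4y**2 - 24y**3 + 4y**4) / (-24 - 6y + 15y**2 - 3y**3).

Euclidean algorithm in ℚ[y]:
  4y**4 - 24y**3 - 4y**2 + 216y - 288 = (-(4/3)y + 4/3)(-3y**3 + 15y**2 - 6y - 24) + (-32y**2 + 192y - 256)
  -3y**3 + 15y**2 - 6y - 24 = ((3/32)y + 3/32)(-32y**2 + 192y - 256) + (0)
Last nonzero remainder: -32y**2 + 192y - 256. Dividing through by -32 gives the monic gcd y**2 - 6y + 8.
Cancel y**2 - 6y + 8 from numerator and denominator to get the reduced form.

(36 - 4y**2)/(3 + 3y)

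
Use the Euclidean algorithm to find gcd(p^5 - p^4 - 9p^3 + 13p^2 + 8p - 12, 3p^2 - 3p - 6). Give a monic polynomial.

Euclidean algorithm in ℚ[p]:
  p^5 - p^4 - 9p^3 + 13p^2 + 8p - 12 = ((1/3)p^3 - (7/3)p + 2)(3p^2 - 3p - 6) + (0)
Last nonzero remainder: 3p^2 - 3p - 6. Dividing through by 3 gives the monic gcd p^2 - p - 2.

p^2 - p - 2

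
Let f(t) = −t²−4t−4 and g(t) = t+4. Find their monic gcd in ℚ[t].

1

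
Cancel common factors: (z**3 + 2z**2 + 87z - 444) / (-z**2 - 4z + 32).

(-z**2 - 6z - 111)/(z + 8)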